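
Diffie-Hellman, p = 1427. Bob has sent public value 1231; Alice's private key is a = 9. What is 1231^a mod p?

Shared key K = 1231^9 mod 1427.
1231^1 ≡ 1231 (mod 1427)
1231^2 = (1231^1)^2 ≡ 1231^2 = 1515361 ≡ 1314 (mod 1427)
1231^4 = (1231^2)^2 ≡ 1314^2 = 1726596 ≡ 1353 (mod 1427)
1231^8 = (1231^4)^2 ≡ 1353^2 = 1830609 ≡ 1195 (mod 1427)
1231^9 = 1231^8 · 1231^1 ≡ 1195 · 1231 ≡ 1235 (mod 1427).

1235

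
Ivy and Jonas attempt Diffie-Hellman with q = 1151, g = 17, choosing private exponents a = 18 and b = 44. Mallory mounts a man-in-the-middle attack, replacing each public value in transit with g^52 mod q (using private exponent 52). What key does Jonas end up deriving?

879

Jonas receives Mallory's public value M = 17^52 mod 1151 instead of the honest one.
17^1 ≡ 17 (mod 1151)
17^2 = (17^1)^2 ≡ 17^2 = 289 ≡ 289 (mod 1151)
17^4 = (17^2)^2 ≡ 289^2 = 83521 ≡ 649 (mod 1151)
17^8 = (17^4)^2 ≡ 649^2 = 421201 ≡ 1086 (mod 1151)
17^16 = (17^8)^2 ≡ 1086^2 = 1179396 ≡ 772 (mod 1151)
17^32 = (17^16)^2 ≡ 772^2 = 595984 ≡ 917 (mod 1151)
17^52 = 17^32 · 17^16 · 17^4 ≡ 917 · 772 · 649 ≡ 308 (mod 1151).
So M = 308. Jonas computes K = M^44 mod 1151.
308^1 ≡ 308 (mod 1151)
308^2 = (308^1)^2 ≡ 308^2 = 94864 ≡ 482 (mod 1151)
308^4 = (308^2)^2 ≡ 482^2 = 232324 ≡ 973 (mod 1151)
308^8 = (308^4)^2 ≡ 973^2 = 946729 ≡ 607 (mod 1151)
308^16 = (308^8)^2 ≡ 607^2 = 368449 ≡ 129 (mod 1151)
308^32 = (308^16)^2 ≡ 129^2 = 16641 ≡ 527 (mod 1151)
308^44 = 308^32 · 308^8 · 308^4 ≡ 527 · 607 · 973 ≡ 879 (mod 1151).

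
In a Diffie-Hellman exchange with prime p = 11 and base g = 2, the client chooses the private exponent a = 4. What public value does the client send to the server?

5

Public value = 2^4 (mod 11).
2^1 ≡ 2 (mod 11)
2^2 = (2^1)^2 ≡ 2^2 = 4 ≡ 4 (mod 11)
2^4 = (2^2)^2 ≡ 4^2 = 16 ≡ 5 (mod 11)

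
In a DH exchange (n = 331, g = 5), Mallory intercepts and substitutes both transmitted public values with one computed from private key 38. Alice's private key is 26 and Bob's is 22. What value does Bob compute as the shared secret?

Bob receives Mallory's public value M = 5^38 mod 331 instead of the honest one.
5^1 ≡ 5 (mod 331)
5^2 = (5^1)^2 ≡ 5^2 = 25 ≡ 25 (mod 331)
5^4 = (5^2)^2 ≡ 25^2 = 625 ≡ 294 (mod 331)
5^8 = (5^4)^2 ≡ 294^2 = 86436 ≡ 45 (mod 331)
5^16 = (5^8)^2 ≡ 45^2 = 2025 ≡ 39 (mod 331)
5^32 = (5^16)^2 ≡ 39^2 = 1521 ≡ 197 (mod 331)
5^38 = 5^32 · 5^4 · 5^2 ≡ 197 · 294 · 25 ≡ 156 (mod 331).
So M = 156. Bob computes K = M^22 mod 331.
156^1 ≡ 156 (mod 331)
156^2 = (156^1)^2 ≡ 156^2 = 24336 ≡ 173 (mod 331)
156^4 = (156^2)^2 ≡ 173^2 = 29929 ≡ 139 (mod 331)
156^8 = (156^4)^2 ≡ 139^2 = 19321 ≡ 123 (mod 331)
156^16 = (156^8)^2 ≡ 123^2 = 15129 ≡ 234 (mod 331)
156^22 = 156^16 · 156^4 · 156^2 ≡ 234 · 139 · 173 ≡ 329 (mod 331).

329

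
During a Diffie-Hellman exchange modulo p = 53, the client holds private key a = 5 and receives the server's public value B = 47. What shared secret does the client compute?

15

Shared key K = 47^5 mod 53.
47^1 ≡ 47 (mod 53)
47^2 = (47^1)^2 ≡ 47^2 = 2209 ≡ 36 (mod 53)
47^4 = (47^2)^2 ≡ 36^2 = 1296 ≡ 24 (mod 53)
47^5 = 47^4 · 47^1 ≡ 24 · 47 ≡ 15 (mod 53).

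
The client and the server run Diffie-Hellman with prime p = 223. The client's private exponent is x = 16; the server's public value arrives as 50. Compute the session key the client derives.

25

Shared key K = 50^16 mod 223.
50^1 ≡ 50 (mod 223)
50^2 = (50^1)^2 ≡ 50^2 = 2500 ≡ 47 (mod 223)
50^4 = (50^2)^2 ≡ 47^2 = 2209 ≡ 202 (mod 223)
50^8 = (50^4)^2 ≡ 202^2 = 40804 ≡ 218 (mod 223)
50^16 = (50^8)^2 ≡ 218^2 = 47524 ≡ 25 (mod 223)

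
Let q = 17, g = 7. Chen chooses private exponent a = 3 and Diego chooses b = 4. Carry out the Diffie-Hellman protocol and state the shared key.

Diego sends B = g^b mod q = 7^4 mod 17.
7^1 ≡ 7 (mod 17)
7^2 = (7^1)^2 ≡ 7^2 = 49 ≡ 15 (mod 17)
7^4 = (7^2)^2 ≡ 15^2 = 225 ≡ 4 (mod 17)
So B = 4. Chen then computes K = B^a mod q = 4^3 mod 17.
4^1 ≡ 4 (mod 17)
4^2 = (4^1)^2 ≡ 4^2 = 16 ≡ 16 (mod 17)
4^3 = 4^2 · 4^1 ≡ 16 · 4 ≡ 13 (mod 17).

13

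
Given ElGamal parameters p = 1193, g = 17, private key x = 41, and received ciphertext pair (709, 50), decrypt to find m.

Shared mask s = c₁^x mod p = 709^41 mod 1193.
709^1 ≡ 709 (mod 1193)
709^2 = (709^1)^2 ≡ 709^2 = 502681 ≡ 428 (mod 1193)
709^4 = (709^2)^2 ≡ 428^2 = 183184 ≡ 655 (mod 1193)
709^8 = (709^4)^2 ≡ 655^2 = 429025 ≡ 738 (mod 1193)
709^16 = (709^8)^2 ≡ 738^2 = 544644 ≡ 636 (mod 1193)
709^32 = (709^16)^2 ≡ 636^2 = 404496 ≡ 69 (mod 1193)
709^41 = 709^32 · 709^8 · 709^1 ≡ 69 · 738 · 709 ≡ 1132 (mod 1193).
So s = 1132; s⁻¹ ≡ 176 (mod 1193).
m = c₂ · s⁻¹ mod 1193 = 50 · 176 mod 1193 = 449.

449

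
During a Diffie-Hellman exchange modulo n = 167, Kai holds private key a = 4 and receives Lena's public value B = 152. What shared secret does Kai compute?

24

Shared key K = 152^4 mod 167.
152^1 ≡ 152 (mod 167)
152^2 = (152^1)^2 ≡ 152^2 = 23104 ≡ 58 (mod 167)
152^4 = (152^2)^2 ≡ 58^2 = 3364 ≡ 24 (mod 167)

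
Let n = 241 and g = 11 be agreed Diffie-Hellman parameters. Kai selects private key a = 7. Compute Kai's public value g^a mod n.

Public value = 11^7 mod 241.
11^1 ≡ 11 (mod 241)
11^2 = (11^1)^2 ≡ 11^2 = 121 ≡ 121 (mod 241)
11^4 = (11^2)^2 ≡ 121^2 = 14641 ≡ 181 (mod 241)
11^7 = 11^4 · 11^2 · 11^1 ≡ 181 · 121 · 11 ≡ 152 (mod 241).

152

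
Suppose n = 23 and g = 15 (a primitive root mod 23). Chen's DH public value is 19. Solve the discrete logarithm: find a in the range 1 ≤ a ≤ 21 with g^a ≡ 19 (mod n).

19

Try successive powers of 15 modulo 23:
15^1 ≡ 15
15^2 ≡ 18
15^3 ≡ 17
15^4 ≡ 2
15^5 ≡ 7
15^6 ≡ 13
15^7 ≡ 11
15^8 ≡ 4
15^9 ≡ 14
15^10 ≡ 3
15^11 ≡ 22
15^12 ≡ 8
15^13 ≡ 5
15^14 ≡ 6
15^15 ≡ 21
15^16 ≡ 16
15^17 ≡ 10
15^18 ≡ 12
15^19 ≡ 19
Found: a = 19.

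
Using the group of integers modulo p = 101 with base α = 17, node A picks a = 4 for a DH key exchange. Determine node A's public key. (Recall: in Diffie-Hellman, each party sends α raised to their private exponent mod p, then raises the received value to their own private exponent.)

95

Public value = 17^4 (mod 101).
17^1 ≡ 17 (mod 101)
17^2 = (17^1)^2 ≡ 17^2 = 289 ≡ 87 (mod 101)
17^4 = (17^2)^2 ≡ 87^2 = 7569 ≡ 95 (mod 101)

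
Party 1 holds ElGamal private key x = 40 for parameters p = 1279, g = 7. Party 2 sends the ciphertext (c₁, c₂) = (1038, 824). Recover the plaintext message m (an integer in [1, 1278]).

Shared mask s = c₁^x mod p = 1038^40 mod 1279.
1038^1 ≡ 1038 (mod 1279)
1038^2 = (1038^1)^2 ≡ 1038^2 = 1077444 ≡ 526 (mod 1279)
1038^4 = (1038^2)^2 ≡ 526^2 = 276676 ≡ 412 (mod 1279)
1038^8 = (1038^4)^2 ≡ 412^2 = 169744 ≡ 916 (mod 1279)
1038^16 = (1038^8)^2 ≡ 916^2 = 839056 ≡ 32 (mod 1279)
1038^32 = (1038^16)^2 ≡ 32^2 = 1024 ≡ 1024 (mod 1279)
1038^40 = 1038^32 · 1038^8 ≡ 1024 · 916 ≡ 477 (mod 1279).
So s = 477; s⁻¹ ≡ 1035 (mod 1279).
m = c₂ · s⁻¹ mod 1279 = 824 · 1035 mod 1279 = 1026.

1026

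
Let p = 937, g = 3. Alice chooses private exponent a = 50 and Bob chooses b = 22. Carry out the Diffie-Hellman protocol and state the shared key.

Bob sends B = g^b mod p = 3^22 mod 937.
3^1 ≡ 3 (mod 937)
3^2 = (3^1)^2 ≡ 3^2 = 9 ≡ 9 (mod 937)
3^4 = (3^2)^2 ≡ 9^2 = 81 ≡ 81 (mod 937)
3^8 = (3^4)^2 ≡ 81^2 = 6561 ≡ 2 (mod 937)
3^16 = (3^8)^2 ≡ 2^2 = 4 ≡ 4 (mod 937)
3^22 = 3^16 · 3^4 · 3^2 ≡ 4 · 81 · 9 ≡ 105 (mod 937).
So B = 105. Alice then computes K = B^a mod p = 105^50 mod 937.
105^1 ≡ 105 (mod 937)
105^2 = (105^1)^2 ≡ 105^2 = 11025 ≡ 718 (mod 937)
105^4 = (105^2)^2 ≡ 718^2 = 515524 ≡ 174 (mod 937)
105^8 = (105^4)^2 ≡ 174^2 = 30276 ≡ 292 (mod 937)
105^16 = (105^8)^2 ≡ 292^2 = 85264 ≡ 934 (mod 937)
105^32 = (105^16)^2 ≡ 934^2 = 872356 ≡ 9 (mod 937)
105^50 = 105^32 · 105^16 · 105^2 ≡ 9 · 934 · 718 ≡ 291 (mod 937).

291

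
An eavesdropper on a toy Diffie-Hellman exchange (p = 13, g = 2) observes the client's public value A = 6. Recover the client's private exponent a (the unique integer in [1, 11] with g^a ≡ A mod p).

5

Try successive powers of 2 modulo 13:
2^1 ≡ 2
2^2 ≡ 4
2^3 ≡ 8
2^4 ≡ 3
2^5 ≡ 6
Found: a = 5.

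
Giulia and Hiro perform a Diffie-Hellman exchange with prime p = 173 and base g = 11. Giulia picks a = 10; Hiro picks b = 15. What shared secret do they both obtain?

159

Giulia sends A = g^a mod p = 11^10 mod 173.
11^1 ≡ 11 (mod 173)
11^2 = (11^1)^2 ≡ 11^2 = 121 ≡ 121 (mod 173)
11^4 = (11^2)^2 ≡ 121^2 = 14641 ≡ 109 (mod 173)
11^8 = (11^4)^2 ≡ 109^2 = 11881 ≡ 117 (mod 173)
11^10 = 11^8 · 11^2 ≡ 117 · 121 ≡ 144 (mod 173).
So A = 144. Hiro then computes K = A^b mod p = 144^15 mod 173.
144^1 ≡ 144 (mod 173)
144^2 = (144^1)^2 ≡ 144^2 = 20736 ≡ 149 (mod 173)
144^4 = (144^2)^2 ≡ 149^2 = 22201 ≡ 57 (mod 173)
144^8 = (144^4)^2 ≡ 57^2 = 3249 ≡ 135 (mod 173)
144^15 = 144^8 · 144^4 · 144^2 · 144^1 ≡ 135 · 57 · 149 · 144 ≡ 159 (mod 173).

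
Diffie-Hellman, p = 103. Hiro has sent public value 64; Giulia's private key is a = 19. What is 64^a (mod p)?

79

Shared key K = 64^19 mod 103.
64^1 ≡ 64 (mod 103)
64^2 = (64^1)^2 ≡ 64^2 = 4096 ≡ 79 (mod 103)
64^4 = (64^2)^2 ≡ 79^2 = 6241 ≡ 61 (mod 103)
64^8 = (64^4)^2 ≡ 61^2 = 3721 ≡ 13 (mod 103)
64^16 = (64^8)^2 ≡ 13^2 = 169 ≡ 66 (mod 103)
64^19 = 64^16 · 64^2 · 64^1 ≡ 66 · 79 · 64 ≡ 79 (mod 103).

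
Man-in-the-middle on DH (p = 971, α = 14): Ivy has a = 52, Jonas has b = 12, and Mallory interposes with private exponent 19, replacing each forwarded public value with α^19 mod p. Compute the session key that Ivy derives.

53

Ivy receives Mallory's public value M = 14^19 mod 971 instead of the honest one.
14^1 ≡ 14 (mod 971)
14^2 = (14^1)^2 ≡ 14^2 = 196 ≡ 196 (mod 971)
14^4 = (14^2)^2 ≡ 196^2 = 38416 ≡ 547 (mod 971)
14^8 = (14^4)^2 ≡ 547^2 = 299209 ≡ 141 (mod 971)
14^16 = (14^8)^2 ≡ 141^2 = 19881 ≡ 461 (mod 971)
14^19 = 14^16 · 14^2 · 14^1 ≡ 461 · 196 · 14 ≡ 742 (mod 971).
So M = 742. Ivy computes K = M^52 mod 971.
742^1 ≡ 742 (mod 971)
742^2 = (742^1)^2 ≡ 742^2 = 550564 ≡ 7 (mod 971)
742^4 = (742^2)^2 ≡ 7^2 = 49 ≡ 49 (mod 971)
742^8 = (742^4)^2 ≡ 49^2 = 2401 ≡ 459 (mod 971)
742^16 = (742^8)^2 ≡ 459^2 = 210681 ≡ 945 (mod 971)
742^32 = (742^16)^2 ≡ 945^2 = 893025 ≡ 676 (mod 971)
742^52 = 742^32 · 742^16 · 742^4 ≡ 676 · 945 · 49 ≡ 53 (mod 971).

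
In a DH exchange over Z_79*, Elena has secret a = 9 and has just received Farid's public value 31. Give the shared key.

38

Shared key K = 31^9 mod 79.
31^1 ≡ 31 (mod 79)
31^2 = (31^1)^2 ≡ 31^2 = 961 ≡ 13 (mod 79)
31^4 = (31^2)^2 ≡ 13^2 = 169 ≡ 11 (mod 79)
31^8 = (31^4)^2 ≡ 11^2 = 121 ≡ 42 (mod 79)
31^9 = 31^8 · 31^1 ≡ 42 · 31 ≡ 38 (mod 79).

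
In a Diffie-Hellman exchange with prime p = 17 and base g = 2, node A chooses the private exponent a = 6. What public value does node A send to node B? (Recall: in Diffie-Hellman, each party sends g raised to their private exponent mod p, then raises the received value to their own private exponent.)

13

Public value = 2^{6} \pmod{17}.
2^1 ≡ 2 (mod 17)
2^2 = (2^1)^2 ≡ 2^2 = 4 ≡ 4 (mod 17)
2^4 = (2^2)^2 ≡ 4^2 = 16 ≡ 16 (mod 17)
2^6 = 2^4 · 2^2 ≡ 16 · 4 ≡ 13 (mod 17).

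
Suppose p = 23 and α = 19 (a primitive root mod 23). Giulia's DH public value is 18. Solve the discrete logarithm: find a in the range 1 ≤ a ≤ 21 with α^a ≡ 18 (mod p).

Try successive powers of 19 modulo 23:
19^1 ≡ 19
19^2 ≡ 16
19^3 ≡ 5
19^4 ≡ 3
19^5 ≡ 11
19^6 ≡ 2
19^7 ≡ 15
19^8 ≡ 9
19^9 ≡ 10
19^10 ≡ 6
19^11 ≡ 22
19^12 ≡ 4
19^13 ≡ 7
19^14 ≡ 18
Found: a = 14.

14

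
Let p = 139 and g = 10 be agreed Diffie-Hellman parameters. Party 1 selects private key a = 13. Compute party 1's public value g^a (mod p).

23

Public value = 10^13 (mod 139).
10^1 ≡ 10 (mod 139)
10^2 = (10^1)^2 ≡ 10^2 = 100 ≡ 100 (mod 139)
10^4 = (10^2)^2 ≡ 100^2 = 10000 ≡ 131 (mod 139)
10^8 = (10^4)^2 ≡ 131^2 = 17161 ≡ 64 (mod 139)
10^13 = 10^8 · 10^4 · 10^1 ≡ 64 · 131 · 10 ≡ 23 (mod 139).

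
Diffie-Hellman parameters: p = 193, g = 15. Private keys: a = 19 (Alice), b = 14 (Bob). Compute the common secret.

Alice sends A = g^a mod p = 15^19 mod 193.
15^1 ≡ 15 (mod 193)
15^2 = (15^1)^2 ≡ 15^2 = 225 ≡ 32 (mod 193)
15^4 = (15^2)^2 ≡ 32^2 = 1024 ≡ 59 (mod 193)
15^8 = (15^4)^2 ≡ 59^2 = 3481 ≡ 7 (mod 193)
15^16 = (15^8)^2 ≡ 7^2 = 49 ≡ 49 (mod 193)
15^19 = 15^16 · 15^2 · 15^1 ≡ 49 · 32 · 15 ≡ 167 (mod 193).
So A = 167. Bob then computes K = A^b mod p = 167^14 mod 193.
167^1 ≡ 167 (mod 193)
167^2 = (167^1)^2 ≡ 167^2 = 27889 ≡ 97 (mod 193)
167^4 = (167^2)^2 ≡ 97^2 = 9409 ≡ 145 (mod 193)
167^8 = (167^4)^2 ≡ 145^2 = 21025 ≡ 181 (mod 193)
167^14 = 167^8 · 167^4 · 167^2 ≡ 181 · 145 · 97 ≡ 95 (mod 193).

95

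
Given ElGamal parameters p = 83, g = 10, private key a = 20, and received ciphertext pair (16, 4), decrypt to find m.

16

Shared mask s = c₁^a mod p = 16^20 mod 83.
16^1 ≡ 16 (mod 83)
16^2 = (16^1)^2 ≡ 16^2 = 256 ≡ 7 (mod 83)
16^4 = (16^2)^2 ≡ 7^2 = 49 ≡ 49 (mod 83)
16^8 = (16^4)^2 ≡ 49^2 = 2401 ≡ 77 (mod 83)
16^16 = (16^8)^2 ≡ 77^2 = 5929 ≡ 36 (mod 83)
16^20 = 16^16 · 16^4 ≡ 36 · 49 ≡ 21 (mod 83).
So s = 21; s⁻¹ ≡ 4 (mod 83).
m = c₂ · s⁻¹ mod 83 = 4 · 4 mod 83 = 16.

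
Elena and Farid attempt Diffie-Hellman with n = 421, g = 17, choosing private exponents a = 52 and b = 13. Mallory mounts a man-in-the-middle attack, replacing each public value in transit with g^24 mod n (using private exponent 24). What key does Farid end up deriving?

315

Farid receives Mallory's public value M = 17^24 mod 421 instead of the honest one.
17^1 ≡ 17 (mod 421)
17^2 = (17^1)^2 ≡ 17^2 = 289 ≡ 289 (mod 421)
17^4 = (17^2)^2 ≡ 289^2 = 83521 ≡ 163 (mod 421)
17^8 = (17^4)^2 ≡ 163^2 = 26569 ≡ 46 (mod 421)
17^16 = (17^8)^2 ≡ 46^2 = 2116 ≡ 11 (mod 421)
17^24 = 17^16 · 17^8 ≡ 11 · 46 ≡ 85 (mod 421).
So M = 85. Farid computes K = M^13 mod 421.
85^1 ≡ 85 (mod 421)
85^2 = (85^1)^2 ≡ 85^2 = 7225 ≡ 68 (mod 421)
85^4 = (85^2)^2 ≡ 68^2 = 4624 ≡ 414 (mod 421)
85^8 = (85^4)^2 ≡ 414^2 = 171396 ≡ 49 (mod 421)
85^13 = 85^8 · 85^4 · 85^1 ≡ 49 · 414 · 85 ≡ 315 (mod 421).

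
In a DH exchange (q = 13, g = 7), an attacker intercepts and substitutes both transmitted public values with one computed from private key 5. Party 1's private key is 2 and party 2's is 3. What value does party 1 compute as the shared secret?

Party 1 receives an attacker's public value M = 7^5 mod 13 instead of the honest one.
7^1 ≡ 7 (mod 13)
7^2 = (7^1)^2 ≡ 7^2 = 49 ≡ 10 (mod 13)
7^4 = (7^2)^2 ≡ 10^2 = 100 ≡ 9 (mod 13)
7^5 = 7^4 · 7^1 ≡ 9 · 7 ≡ 11 (mod 13).
So M = 11. Party 1 computes K = M^2 mod 13.
11^1 ≡ 11 (mod 13)
11^2 = (11^1)^2 ≡ 11^2 = 121 ≡ 4 (mod 13)

4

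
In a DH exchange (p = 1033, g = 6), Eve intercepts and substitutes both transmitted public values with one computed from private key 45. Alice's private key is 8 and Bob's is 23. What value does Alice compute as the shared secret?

731

Alice receives Eve's public value M = 6^45 mod 1033 instead of the honest one.
6^1 ≡ 6 (mod 1033)
6^2 = (6^1)^2 ≡ 6^2 = 36 ≡ 36 (mod 1033)
6^4 = (6^2)^2 ≡ 36^2 = 1296 ≡ 263 (mod 1033)
6^8 = (6^4)^2 ≡ 263^2 = 69169 ≡ 991 (mod 1033)
6^16 = (6^8)^2 ≡ 991^2 = 982081 ≡ 731 (mod 1033)
6^32 = (6^16)^2 ≡ 731^2 = 534361 ≡ 300 (mod 1033)
6^45 = 6^32 · 6^8 · 6^4 · 6^1 ≡ 300 · 991 · 263 · 6 ≡ 384 (mod 1033).
So M = 384. Alice computes K = M^8 mod 1033.
384^1 ≡ 384 (mod 1033)
384^2 = (384^1)^2 ≡ 384^2 = 147456 ≡ 770 (mod 1033)
384^4 = (384^2)^2 ≡ 770^2 = 592900 ≡ 991 (mod 1033)
384^8 = (384^4)^2 ≡ 991^2 = 982081 ≡ 731 (mod 1033)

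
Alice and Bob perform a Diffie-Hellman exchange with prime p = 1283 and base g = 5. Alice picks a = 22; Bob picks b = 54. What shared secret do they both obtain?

811

Alice sends A = g^a mod p = 5^22 mod 1283.
5^1 ≡ 5 (mod 1283)
5^2 = (5^1)^2 ≡ 5^2 = 25 ≡ 25 (mod 1283)
5^4 = (5^2)^2 ≡ 25^2 = 625 ≡ 625 (mod 1283)
5^8 = (5^4)^2 ≡ 625^2 = 390625 ≡ 593 (mod 1283)
5^16 = (5^8)^2 ≡ 593^2 = 351649 ≡ 107 (mod 1283)
5^22 = 5^16 · 5^4 · 5^2 ≡ 107 · 625 · 25 ≡ 126 (mod 1283).
So A = 126. Bob then computes K = A^b mod p = 126^54 mod 1283.
126^1 ≡ 126 (mod 1283)
126^2 = (126^1)^2 ≡ 126^2 = 15876 ≡ 480 (mod 1283)
126^4 = (126^2)^2 ≡ 480^2 = 230400 ≡ 743 (mod 1283)
126^8 = (126^4)^2 ≡ 743^2 = 552049 ≡ 359 (mod 1283)
126^16 = (126^8)^2 ≡ 359^2 = 128881 ≡ 581 (mod 1283)
126^32 = (126^16)^2 ≡ 581^2 = 337561 ≡ 132 (mod 1283)
126^54 = 126^32 · 126^16 · 126^4 · 126^2 ≡ 132 · 581 · 743 · 480 ≡ 811 (mod 1283).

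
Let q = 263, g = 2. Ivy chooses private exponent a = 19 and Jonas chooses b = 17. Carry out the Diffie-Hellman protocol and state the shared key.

13

Jonas sends B = g^b mod q = 2^17 mod 263.
2^1 ≡ 2 (mod 263)
2^2 = (2^1)^2 ≡ 2^2 = 4 ≡ 4 (mod 263)
2^4 = (2^2)^2 ≡ 4^2 = 16 ≡ 16 (mod 263)
2^8 = (2^4)^2 ≡ 16^2 = 256 ≡ 256 (mod 263)
2^16 = (2^8)^2 ≡ 256^2 = 65536 ≡ 49 (mod 263)
2^17 = 2^16 · 2^1 ≡ 49 · 2 ≡ 98 (mod 263).
So B = 98. Ivy then computes K = B^a mod q = 98^19 mod 263.
98^1 ≡ 98 (mod 263)
98^2 = (98^1)^2 ≡ 98^2 = 9604 ≡ 136 (mod 263)
98^4 = (98^2)^2 ≡ 136^2 = 18496 ≡ 86 (mod 263)
98^8 = (98^4)^2 ≡ 86^2 = 7396 ≡ 32 (mod 263)
98^16 = (98^8)^2 ≡ 32^2 = 1024 ≡ 235 (mod 263)
98^19 = 98^16 · 98^2 · 98^1 ≡ 235 · 136 · 98 ≡ 13 (mod 263).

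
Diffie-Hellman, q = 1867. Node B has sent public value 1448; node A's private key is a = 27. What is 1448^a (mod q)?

784

Shared key K = 1448^27 mod 1867.
1448^1 ≡ 1448 (mod 1867)
1448^2 = (1448^1)^2 ≡ 1448^2 = 2096704 ≡ 63 (mod 1867)
1448^4 = (1448^2)^2 ≡ 63^2 = 3969 ≡ 235 (mod 1867)
1448^8 = (1448^4)^2 ≡ 235^2 = 55225 ≡ 1082 (mod 1867)
1448^16 = (1448^8)^2 ≡ 1082^2 = 1170724 ≡ 115 (mod 1867)
1448^27 = 1448^16 · 1448^8 · 1448^2 · 1448^1 ≡ 115 · 1082 · 63 · 1448 ≡ 784 (mod 1867).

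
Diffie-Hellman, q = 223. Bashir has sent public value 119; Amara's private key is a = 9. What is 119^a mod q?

Shared key K = 119^9 mod 223.
119^1 ≡ 119 (mod 223)
119^2 = (119^1)^2 ≡ 119^2 = 14161 ≡ 112 (mod 223)
119^4 = (119^2)^2 ≡ 112^2 = 12544 ≡ 56 (mod 223)
119^8 = (119^4)^2 ≡ 56^2 = 3136 ≡ 14 (mod 223)
119^9 = 119^8 · 119^1 ≡ 14 · 119 ≡ 105 (mod 223).

105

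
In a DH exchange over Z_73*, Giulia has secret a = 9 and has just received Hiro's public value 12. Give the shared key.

46

Shared key K = 12^9 mod 73.
12^1 ≡ 12 (mod 73)
12^2 = (12^1)^2 ≡ 12^2 = 144 ≡ 71 (mod 73)
12^4 = (12^2)^2 ≡ 71^2 = 5041 ≡ 4 (mod 73)
12^8 = (12^4)^2 ≡ 4^2 = 16 ≡ 16 (mod 73)
12^9 = 12^8 · 12^1 ≡ 16 · 12 ≡ 46 (mod 73).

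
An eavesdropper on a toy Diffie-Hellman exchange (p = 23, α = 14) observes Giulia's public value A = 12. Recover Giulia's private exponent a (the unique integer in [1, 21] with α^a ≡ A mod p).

2

Try successive powers of 14 modulo 23:
14^1 ≡ 14
14^2 ≡ 12
Found: a = 2.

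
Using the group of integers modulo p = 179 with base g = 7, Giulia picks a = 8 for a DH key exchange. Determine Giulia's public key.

Public value = 7^8 mod 179.
7^1 ≡ 7 (mod 179)
7^2 = (7^1)^2 ≡ 7^2 = 49 ≡ 49 (mod 179)
7^4 = (7^2)^2 ≡ 49^2 = 2401 ≡ 74 (mod 179)
7^8 = (7^4)^2 ≡ 74^2 = 5476 ≡ 106 (mod 179)

106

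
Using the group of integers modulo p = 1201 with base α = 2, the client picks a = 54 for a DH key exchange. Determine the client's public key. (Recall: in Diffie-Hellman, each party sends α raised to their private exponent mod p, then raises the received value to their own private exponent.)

729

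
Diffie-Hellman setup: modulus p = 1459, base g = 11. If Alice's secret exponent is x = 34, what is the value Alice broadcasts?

Public value = 11^34 (mod 1459).
11^1 ≡ 11 (mod 1459)
11^2 = (11^1)^2 ≡ 11^2 = 121 ≡ 121 (mod 1459)
11^4 = (11^2)^2 ≡ 121^2 = 14641 ≡ 51 (mod 1459)
11^8 = (11^4)^2 ≡ 51^2 = 2601 ≡ 1142 (mod 1459)
11^16 = (11^8)^2 ≡ 1142^2 = 1304164 ≡ 1277 (mod 1459)
11^32 = (11^16)^2 ≡ 1277^2 = 1630729 ≡ 1026 (mod 1459)
11^34 = 11^32 · 11^2 ≡ 1026 · 121 ≡ 131 (mod 1459).

131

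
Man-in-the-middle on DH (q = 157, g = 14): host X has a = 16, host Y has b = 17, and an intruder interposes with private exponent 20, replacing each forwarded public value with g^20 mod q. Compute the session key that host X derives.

Host X receives an intruder's public value M = 14^20 mod 157 instead of the honest one.
14^1 ≡ 14 (mod 157)
14^2 = (14^1)^2 ≡ 14^2 = 196 ≡ 39 (mod 157)
14^4 = (14^2)^2 ≡ 39^2 = 1521 ≡ 108 (mod 157)
14^8 = (14^4)^2 ≡ 108^2 = 11664 ≡ 46 (mod 157)
14^16 = (14^8)^2 ≡ 46^2 = 2116 ≡ 75 (mod 157)
14^20 = 14^16 · 14^4 ≡ 75 · 108 ≡ 93 (mod 157).
So M = 93. Host X computes K = M^16 mod 157.
93^1 ≡ 93 (mod 157)
93^2 = (93^1)^2 ≡ 93^2 = 8649 ≡ 14 (mod 157)
93^4 = (93^2)^2 ≡ 14^2 = 196 ≡ 39 (mod 157)
93^8 = (93^4)^2 ≡ 39^2 = 1521 ≡ 108 (mod 157)
93^16 = (93^8)^2 ≡ 108^2 = 11664 ≡ 46 (mod 157)

46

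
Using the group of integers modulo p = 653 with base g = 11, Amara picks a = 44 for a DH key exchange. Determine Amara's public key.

269

Public value = 11^44 (mod 653).
11^1 ≡ 11 (mod 653)
11^2 = (11^1)^2 ≡ 11^2 = 121 ≡ 121 (mod 653)
11^4 = (11^2)^2 ≡ 121^2 = 14641 ≡ 275 (mod 653)
11^8 = (11^4)^2 ≡ 275^2 = 75625 ≡ 530 (mod 653)
11^16 = (11^8)^2 ≡ 530^2 = 280900 ≡ 110 (mod 653)
11^32 = (11^16)^2 ≡ 110^2 = 12100 ≡ 346 (mod 653)
11^44 = 11^32 · 11^8 · 11^4 ≡ 346 · 530 · 275 ≡ 269 (mod 653).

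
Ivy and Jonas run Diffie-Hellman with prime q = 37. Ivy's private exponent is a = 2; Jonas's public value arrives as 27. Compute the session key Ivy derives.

26

Shared key K = 27^2 mod 37.
27^1 ≡ 27 (mod 37)
27^2 = (27^1)^2 ≡ 27^2 = 729 ≡ 26 (mod 37)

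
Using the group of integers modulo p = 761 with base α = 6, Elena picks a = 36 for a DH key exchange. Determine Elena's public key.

18

Public value = 6^36 (mod 761).
6^1 ≡ 6 (mod 761)
6^2 = (6^1)^2 ≡ 6^2 = 36 ≡ 36 (mod 761)
6^4 = (6^2)^2 ≡ 36^2 = 1296 ≡ 535 (mod 761)
6^8 = (6^4)^2 ≡ 535^2 = 286225 ≡ 89 (mod 761)
6^16 = (6^8)^2 ≡ 89^2 = 7921 ≡ 311 (mod 761)
6^32 = (6^16)^2 ≡ 311^2 = 96721 ≡ 74 (mod 761)
6^36 = 6^32 · 6^4 ≡ 74 · 535 ≡ 18 (mod 761).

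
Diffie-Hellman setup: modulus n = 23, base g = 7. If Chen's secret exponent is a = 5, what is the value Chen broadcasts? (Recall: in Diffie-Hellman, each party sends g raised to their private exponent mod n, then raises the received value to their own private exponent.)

17

Public value = 7^5 (mod 23).
7^1 ≡ 7 (mod 23)
7^2 = (7^1)^2 ≡ 7^2 = 49 ≡ 3 (mod 23)
7^4 = (7^2)^2 ≡ 3^2 = 9 ≡ 9 (mod 23)
7^5 = 7^4 · 7^1 ≡ 9 · 7 ≡ 17 (mod 23).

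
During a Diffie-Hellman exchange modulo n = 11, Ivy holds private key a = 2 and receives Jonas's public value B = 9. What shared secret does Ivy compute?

4

Shared key K = 9^2 mod 11.
9^1 ≡ 9 (mod 11)
9^2 = (9^1)^2 ≡ 9^2 = 81 ≡ 4 (mod 11)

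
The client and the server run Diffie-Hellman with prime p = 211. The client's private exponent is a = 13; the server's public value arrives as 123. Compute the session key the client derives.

Shared key K = 123^13 mod 211.
123^1 ≡ 123 (mod 211)
123^2 = (123^1)^2 ≡ 123^2 = 15129 ≡ 148 (mod 211)
123^4 = (123^2)^2 ≡ 148^2 = 21904 ≡ 171 (mod 211)
123^8 = (123^4)^2 ≡ 171^2 = 29241 ≡ 123 (mod 211)
123^13 = 123^8 · 123^4 · 123^1 ≡ 123 · 171 · 123 ≡ 199 (mod 211).

199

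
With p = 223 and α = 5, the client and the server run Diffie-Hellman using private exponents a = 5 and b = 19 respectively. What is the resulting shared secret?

The server sends B = α^b mod p = 5^19 mod 223.
5^1 ≡ 5 (mod 223)
5^2 = (5^1)^2 ≡ 5^2 = 25 ≡ 25 (mod 223)
5^4 = (5^2)^2 ≡ 25^2 = 625 ≡ 179 (mod 223)
5^8 = (5^4)^2 ≡ 179^2 = 32041 ≡ 152 (mod 223)
5^16 = (5^8)^2 ≡ 152^2 = 23104 ≡ 135 (mod 223)
5^19 = 5^16 · 5^2 · 5^1 ≡ 135 · 25 · 5 ≡ 150 (mod 223).
So B = 150. The client then computes K = B^a mod p = 150^5 mod 223.
150^1 ≡ 150 (mod 223)
150^2 = (150^1)^2 ≡ 150^2 = 22500 ≡ 200 (mod 223)
150^4 = (150^2)^2 ≡ 200^2 = 40000 ≡ 83 (mod 223)
150^5 = 150^4 · 150^1 ≡ 83 · 150 ≡ 185 (mod 223).

185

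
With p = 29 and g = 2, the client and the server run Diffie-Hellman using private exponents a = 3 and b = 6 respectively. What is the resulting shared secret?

The server sends B = g^b mod p = 2^6 mod 29.
2^1 ≡ 2 (mod 29)
2^2 = (2^1)^2 ≡ 2^2 = 4 ≡ 4 (mod 29)
2^4 = (2^2)^2 ≡ 4^2 = 16 ≡ 16 (mod 29)
2^6 = 2^4 · 2^2 ≡ 16 · 4 ≡ 6 (mod 29).
So B = 6. The client then computes K = B^a mod p = 6^3 mod 29.
6^1 ≡ 6 (mod 29)
6^2 = (6^1)^2 ≡ 6^2 = 36 ≡ 7 (mod 29)
6^3 = 6^2 · 6^1 ≡ 7 · 6 ≡ 13 (mod 29).

13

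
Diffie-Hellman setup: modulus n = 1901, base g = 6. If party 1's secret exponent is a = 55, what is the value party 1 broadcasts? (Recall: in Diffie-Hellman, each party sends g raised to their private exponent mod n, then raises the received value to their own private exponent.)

1212

Public value = 6^55 (mod 1901).
6^1 ≡ 6 (mod 1901)
6^2 = (6^1)^2 ≡ 6^2 = 36 ≡ 36 (mod 1901)
6^4 = (6^2)^2 ≡ 36^2 = 1296 ≡ 1296 (mod 1901)
6^8 = (6^4)^2 ≡ 1296^2 = 1679616 ≡ 1033 (mod 1901)
6^16 = (6^8)^2 ≡ 1033^2 = 1067089 ≡ 628 (mod 1901)
6^32 = (6^16)^2 ≡ 628^2 = 394384 ≡ 877 (mod 1901)
6^55 = 6^32 · 6^16 · 6^4 · 6^2 · 6^1 ≡ 877 · 628 · 1296 · 36 · 6 ≡ 1212 (mod 1901).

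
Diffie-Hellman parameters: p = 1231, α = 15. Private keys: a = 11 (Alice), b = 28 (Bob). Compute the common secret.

274

Bob sends B = α^b mod p = 15^28 mod 1231.
15^1 ≡ 15 (mod 1231)
15^2 = (15^1)^2 ≡ 15^2 = 225 ≡ 225 (mod 1231)
15^4 = (15^2)^2 ≡ 225^2 = 50625 ≡ 154 (mod 1231)
15^8 = (15^4)^2 ≡ 154^2 = 23716 ≡ 327 (mod 1231)
15^16 = (15^8)^2 ≡ 327^2 = 106929 ≡ 1063 (mod 1231)
15^28 = 15^16 · 15^8 · 15^4 ≡ 1063 · 327 · 154 ≡ 519 (mod 1231).
So B = 519. Alice then computes K = B^a mod p = 519^11 mod 1231.
519^1 ≡ 519 (mod 1231)
519^2 = (519^1)^2 ≡ 519^2 = 269361 ≡ 1003 (mod 1231)
519^4 = (519^2)^2 ≡ 1003^2 = 1006009 ≡ 282 (mod 1231)
519^8 = (519^4)^2 ≡ 282^2 = 79524 ≡ 740 (mod 1231)
519^11 = 519^8 · 519^2 · 519^1 ≡ 740 · 1003 · 519 ≡ 274 (mod 1231).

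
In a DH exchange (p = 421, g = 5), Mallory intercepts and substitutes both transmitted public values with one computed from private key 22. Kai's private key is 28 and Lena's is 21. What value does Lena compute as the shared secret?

Lena receives Mallory's public value M = 5^22 mod 421 instead of the honest one.
5^1 ≡ 5 (mod 421)
5^2 = (5^1)^2 ≡ 5^2 = 25 ≡ 25 (mod 421)
5^4 = (5^2)^2 ≡ 25^2 = 625 ≡ 204 (mod 421)
5^8 = (5^4)^2 ≡ 204^2 = 41616 ≡ 358 (mod 421)
5^16 = (5^8)^2 ≡ 358^2 = 128164 ≡ 180 (mod 421)
5^22 = 5^16 · 5^4 · 5^2 ≡ 180 · 204 · 25 ≡ 220 (mod 421).
So M = 220. Lena computes K = M^21 mod 421.
220^1 ≡ 220 (mod 421)
220^2 = (220^1)^2 ≡ 220^2 = 48400 ≡ 406 (mod 421)
220^4 = (220^2)^2 ≡ 406^2 = 164836 ≡ 225 (mod 421)
220^8 = (220^4)^2 ≡ 225^2 = 50625 ≡ 105 (mod 421)
220^16 = (220^8)^2 ≡ 105^2 = 11025 ≡ 79 (mod 421)
220^21 = 220^16 · 220^4 · 220^1 ≡ 79 · 225 · 220 ≡ 252 (mod 421).

252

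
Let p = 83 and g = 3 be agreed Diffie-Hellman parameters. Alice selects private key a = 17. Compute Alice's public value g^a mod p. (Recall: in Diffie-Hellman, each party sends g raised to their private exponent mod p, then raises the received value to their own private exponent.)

48

Public value = 3^17 mod 83.
3^1 ≡ 3 (mod 83)
3^2 = (3^1)^2 ≡ 3^2 = 9 ≡ 9 (mod 83)
3^4 = (3^2)^2 ≡ 9^2 = 81 ≡ 81 (mod 83)
3^8 = (3^4)^2 ≡ 81^2 = 6561 ≡ 4 (mod 83)
3^16 = (3^8)^2 ≡ 4^2 = 16 ≡ 16 (mod 83)
3^17 = 3^16 · 3^1 ≡ 16 · 3 ≡ 48 (mod 83).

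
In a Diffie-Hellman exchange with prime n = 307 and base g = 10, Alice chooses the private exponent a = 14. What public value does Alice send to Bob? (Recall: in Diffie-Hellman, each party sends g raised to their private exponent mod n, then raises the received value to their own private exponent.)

Public value = 10^14 mod 307.
10^1 ≡ 10 (mod 307)
10^2 = (10^1)^2 ≡ 10^2 = 100 ≡ 100 (mod 307)
10^4 = (10^2)^2 ≡ 100^2 = 10000 ≡ 176 (mod 307)
10^8 = (10^4)^2 ≡ 176^2 = 30976 ≡ 276 (mod 307)
10^14 = 10^8 · 10^4 · 10^2 ≡ 276 · 176 · 100 ≡ 246 (mod 307).

246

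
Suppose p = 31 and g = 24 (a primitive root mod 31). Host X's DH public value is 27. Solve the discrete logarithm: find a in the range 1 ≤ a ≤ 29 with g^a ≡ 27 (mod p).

21

Try successive powers of 24 modulo 31:
24^1 ≡ 24
24^2 ≡ 18
24^3 ≡ 29
24^4 ≡ 14
24^5 ≡ 26
24^6 ≡ 4
24^7 ≡ 3
24^8 ≡ 10
24^9 ≡ 23
24^10 ≡ 25
24^11 ≡ 11
24^12 ≡ 16
24^13 ≡ 12
24^14 ≡ 9
24^15 ≡ 30
24^16 ≡ 7
24^17 ≡ 13
24^18 ≡ 2
24^19 ≡ 17
24^20 ≡ 5
24^21 ≡ 27
Found: a = 21.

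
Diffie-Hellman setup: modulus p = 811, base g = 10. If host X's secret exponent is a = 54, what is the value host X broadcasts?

196

Public value = 10^{54} \pmod{811}.
10^1 ≡ 10 (mod 811)
10^2 = (10^1)^2 ≡ 10^2 = 100 ≡ 100 (mod 811)
10^4 = (10^2)^2 ≡ 100^2 = 10000 ≡ 268 (mod 811)
10^8 = (10^4)^2 ≡ 268^2 = 71824 ≡ 456 (mod 811)
10^16 = (10^8)^2 ≡ 456^2 = 207936 ≡ 320 (mod 811)
10^32 = (10^16)^2 ≡ 320^2 = 102400 ≡ 214 (mod 811)
10^54 = 10^32 · 10^16 · 10^4 · 10^2 ≡ 214 · 320 · 268 · 100 ≡ 196 (mod 811).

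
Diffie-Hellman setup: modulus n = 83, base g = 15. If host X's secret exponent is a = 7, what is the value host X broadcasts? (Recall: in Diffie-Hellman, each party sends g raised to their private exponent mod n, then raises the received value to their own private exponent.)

Public value = 15^7 (mod 83).
15^1 ≡ 15 (mod 83)
15^2 = (15^1)^2 ≡ 15^2 = 225 ≡ 59 (mod 83)
15^4 = (15^2)^2 ≡ 59^2 = 3481 ≡ 78 (mod 83)
15^7 = 15^4 · 15^2 · 15^1 ≡ 78 · 59 · 15 ≡ 57 (mod 83).

57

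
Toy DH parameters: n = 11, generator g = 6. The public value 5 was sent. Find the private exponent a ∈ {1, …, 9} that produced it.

6

Try successive powers of 6 modulo 11:
6^1 ≡ 6
6^2 ≡ 3
6^3 ≡ 7
6^4 ≡ 9
6^5 ≡ 10
6^6 ≡ 5
Found: a = 6.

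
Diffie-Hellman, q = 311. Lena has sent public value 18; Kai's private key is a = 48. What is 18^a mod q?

168

Shared key K = 18^48 mod 311.
18^1 ≡ 18 (mod 311)
18^2 = (18^1)^2 ≡ 18^2 = 324 ≡ 13 (mod 311)
18^4 = (18^2)^2 ≡ 13^2 = 169 ≡ 169 (mod 311)
18^8 = (18^4)^2 ≡ 169^2 = 28561 ≡ 260 (mod 311)
18^16 = (18^8)^2 ≡ 260^2 = 67600 ≡ 113 (mod 311)
18^32 = (18^16)^2 ≡ 113^2 = 12769 ≡ 18 (mod 311)
18^48 = 18^32 · 18^16 ≡ 18 · 113 ≡ 168 (mod 311).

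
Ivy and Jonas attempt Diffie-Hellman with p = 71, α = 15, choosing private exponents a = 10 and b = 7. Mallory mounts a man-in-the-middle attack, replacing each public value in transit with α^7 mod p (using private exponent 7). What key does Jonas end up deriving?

25

Jonas receives Mallory's public value M = 15^7 mod 71 instead of the honest one.
15^1 ≡ 15 (mod 71)
15^2 = (15^1)^2 ≡ 15^2 = 225 ≡ 12 (mod 71)
15^4 = (15^2)^2 ≡ 12^2 = 144 ≡ 2 (mod 71)
15^7 = 15^4 · 15^2 · 15^1 ≡ 2 · 12 · 15 ≡ 5 (mod 71).
So M = 5. Jonas computes K = M^7 mod 71.
5^1 ≡ 5 (mod 71)
5^2 = (5^1)^2 ≡ 5^2 = 25 ≡ 25 (mod 71)
5^4 = (5^2)^2 ≡ 25^2 = 625 ≡ 57 (mod 71)
5^7 = 5^4 · 5^2 · 5^1 ≡ 57 · 25 · 5 ≡ 25 (mod 71).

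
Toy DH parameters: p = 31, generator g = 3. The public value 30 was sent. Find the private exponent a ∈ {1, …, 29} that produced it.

15

Try successive powers of 3 modulo 31:
3^1 ≡ 3
3^2 ≡ 9
3^3 ≡ 27
3^4 ≡ 19
3^5 ≡ 26
3^6 ≡ 16
3^7 ≡ 17
3^8 ≡ 20
3^9 ≡ 29
3^10 ≡ 25
3^11 ≡ 13
3^12 ≡ 8
3^13 ≡ 24
3^14 ≡ 10
3^15 ≡ 30
Found: a = 15.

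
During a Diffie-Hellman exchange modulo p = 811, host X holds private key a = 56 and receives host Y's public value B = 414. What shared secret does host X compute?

Shared key K = 414^56 mod 811.
414^1 ≡ 414 (mod 811)
414^2 = (414^1)^2 ≡ 414^2 = 171396 ≡ 275 (mod 811)
414^4 = (414^2)^2 ≡ 275^2 = 75625 ≡ 202 (mod 811)
414^8 = (414^4)^2 ≡ 202^2 = 40804 ≡ 254 (mod 811)
414^16 = (414^8)^2 ≡ 254^2 = 64516 ≡ 447 (mod 811)
414^32 = (414^16)^2 ≡ 447^2 = 199809 ≡ 303 (mod 811)
414^56 = 414^32 · 414^16 · 414^8 ≡ 303 · 447 · 254 ≡ 205 (mod 811).

205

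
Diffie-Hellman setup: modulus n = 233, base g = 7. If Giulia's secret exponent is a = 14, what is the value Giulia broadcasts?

Public value = 7^14 (mod 233).
7^1 ≡ 7 (mod 233)
7^2 = (7^1)^2 ≡ 7^2 = 49 ≡ 49 (mod 233)
7^4 = (7^2)^2 ≡ 49^2 = 2401 ≡ 71 (mod 233)
7^8 = (7^4)^2 ≡ 71^2 = 5041 ≡ 148 (mod 233)
7^14 = 7^8 · 7^4 · 7^2 ≡ 148 · 71 · 49 ≡ 195 (mod 233).

195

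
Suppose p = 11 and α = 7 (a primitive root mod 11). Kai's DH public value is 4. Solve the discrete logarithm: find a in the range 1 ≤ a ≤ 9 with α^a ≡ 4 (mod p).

Try successive powers of 7 modulo 11:
7^1 ≡ 7
7^2 ≡ 5
7^3 ≡ 2
7^4 ≡ 3
7^5 ≡ 10
7^6 ≡ 4
Found: a = 6.

6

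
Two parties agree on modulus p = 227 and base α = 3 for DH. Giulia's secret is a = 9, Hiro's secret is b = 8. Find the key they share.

181

Hiro sends B = α^b mod p = 3^8 mod 227.
3^1 ≡ 3 (mod 227)
3^2 = (3^1)^2 ≡ 3^2 = 9 ≡ 9 (mod 227)
3^4 = (3^2)^2 ≡ 9^2 = 81 ≡ 81 (mod 227)
3^8 = (3^4)^2 ≡ 81^2 = 6561 ≡ 205 (mod 227)
So B = 205. Giulia then computes K = B^a mod p = 205^9 mod 227.
205^1 ≡ 205 (mod 227)
205^2 = (205^1)^2 ≡ 205^2 = 42025 ≡ 30 (mod 227)
205^4 = (205^2)^2 ≡ 30^2 = 900 ≡ 219 (mod 227)
205^8 = (205^4)^2 ≡ 219^2 = 47961 ≡ 64 (mod 227)
205^9 = 205^8 · 205^1 ≡ 64 · 205 ≡ 181 (mod 227).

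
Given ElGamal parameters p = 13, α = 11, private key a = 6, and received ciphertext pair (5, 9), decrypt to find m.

Shared mask s = c₁^a mod p = 5^6 mod 13.
5^1 ≡ 5 (mod 13)
5^2 = (5^1)^2 ≡ 5^2 = 25 ≡ 12 (mod 13)
5^4 = (5^2)^2 ≡ 12^2 = 144 ≡ 1 (mod 13)
5^6 = 5^4 · 5^2 ≡ 1 · 12 ≡ 12 (mod 13).
So s = 12; s⁻¹ ≡ 12 (mod 13).
m = c₂ · s⁻¹ mod 13 = 9 · 12 mod 13 = 4.

4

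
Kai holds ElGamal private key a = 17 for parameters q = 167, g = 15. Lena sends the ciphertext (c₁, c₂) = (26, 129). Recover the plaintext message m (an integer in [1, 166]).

Shared mask s = c₁^a mod q = 26^17 mod 167.
26^1 ≡ 26 (mod 167)
26^2 = (26^1)^2 ≡ 26^2 = 676 ≡ 8 (mod 167)
26^4 = (26^2)^2 ≡ 8^2 = 64 ≡ 64 (mod 167)
26^8 = (26^4)^2 ≡ 64^2 = 4096 ≡ 88 (mod 167)
26^16 = (26^8)^2 ≡ 88^2 = 7744 ≡ 62 (mod 167)
26^17 = 26^16 · 26^1 ≡ 62 · 26 ≡ 109 (mod 167).
So s = 109; s⁻¹ ≡ 95 (mod 167).
m = c₂ · s⁻¹ mod 167 = 129 · 95 mod 167 = 64.

64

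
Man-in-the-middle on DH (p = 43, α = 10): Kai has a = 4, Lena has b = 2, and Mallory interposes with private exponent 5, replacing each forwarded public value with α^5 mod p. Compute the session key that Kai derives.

Kai receives Mallory's public value M = 10^5 mod 43 instead of the honest one.
10^1 ≡ 10 (mod 43)
10^2 = (10^1)^2 ≡ 10^2 = 100 ≡ 14 (mod 43)
10^4 = (10^2)^2 ≡ 14^2 = 196 ≡ 24 (mod 43)
10^5 = 10^4 · 10^1 ≡ 24 · 10 ≡ 25 (mod 43).
So M = 25. Kai computes K = M^4 mod 43.
25^1 ≡ 25 (mod 43)
25^2 = (25^1)^2 ≡ 25^2 = 625 ≡ 23 (mod 43)
25^4 = (25^2)^2 ≡ 23^2 = 529 ≡ 13 (mod 43)

13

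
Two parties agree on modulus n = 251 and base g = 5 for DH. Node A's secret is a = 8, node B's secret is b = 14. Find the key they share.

Node A sends A = g^a mod n = 5^8 mod 251.
5^1 ≡ 5 (mod 251)
5^2 = (5^1)^2 ≡ 5^2 = 25 ≡ 25 (mod 251)
5^4 = (5^2)^2 ≡ 25^2 = 625 ≡ 123 (mod 251)
5^8 = (5^4)^2 ≡ 123^2 = 15129 ≡ 69 (mod 251)
So A = 69. Node B then computes K = A^b mod n = 69^14 mod 251.
69^1 ≡ 69 (mod 251)
69^2 = (69^1)^2 ≡ 69^2 = 4761 ≡ 243 (mod 251)
69^4 = (69^2)^2 ≡ 243^2 = 59049 ≡ 64 (mod 251)
69^8 = (69^4)^2 ≡ 64^2 = 4096 ≡ 80 (mod 251)
69^14 = 69^8 · 69^4 · 69^2 ≡ 80 · 64 · 243 ≡ 204 (mod 251).

204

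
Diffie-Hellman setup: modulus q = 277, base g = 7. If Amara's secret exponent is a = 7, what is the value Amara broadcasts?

Public value = 7^7 mod 277.
7^1 ≡ 7 (mod 277)
7^2 = (7^1)^2 ≡ 7^2 = 49 ≡ 49 (mod 277)
7^4 = (7^2)^2 ≡ 49^2 = 2401 ≡ 185 (mod 277)
7^7 = 7^4 · 7^2 · 7^1 ≡ 185 · 49 · 7 ≡ 22 (mod 277).

22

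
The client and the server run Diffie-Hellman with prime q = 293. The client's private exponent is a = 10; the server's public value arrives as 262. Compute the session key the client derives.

284

Shared key K = 262^10 mod 293.
262^1 ≡ 262 (mod 293)
262^2 = (262^1)^2 ≡ 262^2 = 68644 ≡ 82 (mod 293)
262^4 = (262^2)^2 ≡ 82^2 = 6724 ≡ 278 (mod 293)
262^8 = (262^4)^2 ≡ 278^2 = 77284 ≡ 225 (mod 293)
262^10 = 262^8 · 262^2 ≡ 225 · 82 ≡ 284 (mod 293).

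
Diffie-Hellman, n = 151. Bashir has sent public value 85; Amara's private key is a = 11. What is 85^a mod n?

Shared key K = 85^11 mod 151.
85^1 ≡ 85 (mod 151)
85^2 = (85^1)^2 ≡ 85^2 = 7225 ≡ 128 (mod 151)
85^4 = (85^2)^2 ≡ 128^2 = 16384 ≡ 76 (mod 151)
85^8 = (85^4)^2 ≡ 76^2 = 5776 ≡ 38 (mod 151)
85^11 = 85^8 · 85^2 · 85^1 ≡ 38 · 128 · 85 ≡ 2 (mod 151).

2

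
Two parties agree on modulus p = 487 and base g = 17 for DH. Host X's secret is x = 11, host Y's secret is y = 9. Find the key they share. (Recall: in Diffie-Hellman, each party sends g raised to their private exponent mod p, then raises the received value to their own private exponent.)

Host Y sends B = g^y mod p = 17^9 mod 487.
17^1 ≡ 17 (mod 487)
17^2 = (17^1)^2 ≡ 17^2 = 289 ≡ 289 (mod 487)
17^4 = (17^2)^2 ≡ 289^2 = 83521 ≡ 244 (mod 487)
17^8 = (17^4)^2 ≡ 244^2 = 59536 ≡ 122 (mod 487)
17^9 = 17^8 · 17^1 ≡ 122 · 17 ≡ 126 (mod 487).
So B = 126. Host X then computes K = B^x mod p = 126^11 mod 487.
126^1 ≡ 126 (mod 487)
126^2 = (126^1)^2 ≡ 126^2 = 15876 ≡ 292 (mod 487)
126^4 = (126^2)^2 ≡ 292^2 = 85264 ≡ 39 (mod 487)
126^8 = (126^4)^2 ≡ 39^2 = 1521 ≡ 60 (mod 487)
126^11 = 126^8 · 126^2 · 126^1 ≡ 60 · 292 · 126 ≡ 436 (mod 487).

436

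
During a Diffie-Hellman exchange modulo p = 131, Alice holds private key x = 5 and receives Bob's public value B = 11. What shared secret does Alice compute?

52

Shared key K = 11^5 mod 131.
11^1 ≡ 11 (mod 131)
11^2 = (11^1)^2 ≡ 11^2 = 121 ≡ 121 (mod 131)
11^4 = (11^2)^2 ≡ 121^2 = 14641 ≡ 100 (mod 131)
11^5 = 11^4 · 11^1 ≡ 100 · 11 ≡ 52 (mod 131).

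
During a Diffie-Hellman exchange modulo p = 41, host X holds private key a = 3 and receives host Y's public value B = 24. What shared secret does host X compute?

Shared key K = 24^3 mod 41.
24^1 ≡ 24 (mod 41)
24^2 = (24^1)^2 ≡ 24^2 = 576 ≡ 2 (mod 41)
24^3 = 24^2 · 24^1 ≡ 2 · 24 ≡ 7 (mod 41).

7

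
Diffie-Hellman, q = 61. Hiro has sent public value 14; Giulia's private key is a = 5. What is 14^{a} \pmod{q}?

Shared key K = 14^5 mod 61.
14^1 ≡ 14 (mod 61)
14^2 = (14^1)^2 ≡ 14^2 = 196 ≡ 13 (mod 61)
14^4 = (14^2)^2 ≡ 13^2 = 169 ≡ 47 (mod 61)
14^5 = 14^4 · 14^1 ≡ 47 · 14 ≡ 48 (mod 61).

48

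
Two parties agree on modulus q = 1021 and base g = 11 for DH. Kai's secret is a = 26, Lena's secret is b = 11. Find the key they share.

Lena sends B = g^b mod q = 11^11 mod 1021.
11^1 ≡ 11 (mod 1021)
11^2 = (11^1)^2 ≡ 11^2 = 121 ≡ 121 (mod 1021)
11^4 = (11^2)^2 ≡ 121^2 = 14641 ≡ 347 (mod 1021)
11^8 = (11^4)^2 ≡ 347^2 = 120409 ≡ 952 (mod 1021)
11^11 = 11^8 · 11^2 · 11^1 ≡ 952 · 121 · 11 ≡ 51 (mod 1021).
So B = 51. Kai then computes K = B^a mod q = 51^26 mod 1021.
51^1 ≡ 51 (mod 1021)
51^2 = (51^1)^2 ≡ 51^2 = 2601 ≡ 559 (mod 1021)
51^4 = (51^2)^2 ≡ 559^2 = 312481 ≡ 55 (mod 1021)
51^8 = (51^4)^2 ≡ 55^2 = 3025 ≡ 983 (mod 1021)
51^16 = (51^8)^2 ≡ 983^2 = 966289 ≡ 423 (mod 1021)
51^26 = 51^16 · 51^8 · 51^2 ≡ 423 · 983 · 559 ≡ 455 (mod 1021).

455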